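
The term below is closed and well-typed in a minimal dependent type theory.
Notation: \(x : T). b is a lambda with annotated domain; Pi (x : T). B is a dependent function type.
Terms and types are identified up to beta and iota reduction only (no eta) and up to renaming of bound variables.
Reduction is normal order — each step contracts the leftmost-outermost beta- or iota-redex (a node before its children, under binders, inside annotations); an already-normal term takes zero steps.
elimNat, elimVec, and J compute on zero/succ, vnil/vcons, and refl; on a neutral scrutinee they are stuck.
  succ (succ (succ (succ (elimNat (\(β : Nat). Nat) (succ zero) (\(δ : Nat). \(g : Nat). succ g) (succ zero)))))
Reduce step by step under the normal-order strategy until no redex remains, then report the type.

reduction (normal order):
  succ (succ (succ (succ (elimNat (\(β : Nat). Nat) (succ zero) (\(δ : Nat). \(g : Nat). succ g) (succ zero)))))
  ~> succ (succ (succ (succ ((\(β : Nat). \(δ : Nat). succ δ) zero (elimNat (\(g : Nat). Nat) (succ zero) (\(α : Nat). \(z : Nat). succ z) zero)))))
  ~> succ (succ (succ (succ ((\(β : Nat). succ β) (elimNat (\(δ : Nat). Nat) (succ zero) (\(g : Nat). \(α : Nat). succ α) zero)))))
  ~> succ (succ (succ (succ (succ (elimNat (\(β : Nat). Nat) (succ zero) (\(δ : Nat). \(g : Nat). succ g) zero)))))
  ~> succ (succ (succ (succ (succ (succ zero)))))
type:
  Nat


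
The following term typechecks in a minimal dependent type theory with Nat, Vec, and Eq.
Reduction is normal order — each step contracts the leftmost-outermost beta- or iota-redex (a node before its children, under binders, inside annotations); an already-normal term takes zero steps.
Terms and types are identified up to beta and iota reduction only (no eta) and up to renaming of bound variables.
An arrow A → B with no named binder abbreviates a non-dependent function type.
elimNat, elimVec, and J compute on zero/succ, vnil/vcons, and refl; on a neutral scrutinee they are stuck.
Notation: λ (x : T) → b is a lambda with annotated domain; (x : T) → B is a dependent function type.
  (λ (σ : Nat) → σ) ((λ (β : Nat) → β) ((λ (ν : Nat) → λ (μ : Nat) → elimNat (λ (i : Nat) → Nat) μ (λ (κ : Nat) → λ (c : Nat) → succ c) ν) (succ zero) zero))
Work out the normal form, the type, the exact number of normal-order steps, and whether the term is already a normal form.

reduced normal form:
  succ zero
inferred type:
  Nat
reduction steps (normal order): 8
started in normal form: no
first contracted redex: a beta-redex


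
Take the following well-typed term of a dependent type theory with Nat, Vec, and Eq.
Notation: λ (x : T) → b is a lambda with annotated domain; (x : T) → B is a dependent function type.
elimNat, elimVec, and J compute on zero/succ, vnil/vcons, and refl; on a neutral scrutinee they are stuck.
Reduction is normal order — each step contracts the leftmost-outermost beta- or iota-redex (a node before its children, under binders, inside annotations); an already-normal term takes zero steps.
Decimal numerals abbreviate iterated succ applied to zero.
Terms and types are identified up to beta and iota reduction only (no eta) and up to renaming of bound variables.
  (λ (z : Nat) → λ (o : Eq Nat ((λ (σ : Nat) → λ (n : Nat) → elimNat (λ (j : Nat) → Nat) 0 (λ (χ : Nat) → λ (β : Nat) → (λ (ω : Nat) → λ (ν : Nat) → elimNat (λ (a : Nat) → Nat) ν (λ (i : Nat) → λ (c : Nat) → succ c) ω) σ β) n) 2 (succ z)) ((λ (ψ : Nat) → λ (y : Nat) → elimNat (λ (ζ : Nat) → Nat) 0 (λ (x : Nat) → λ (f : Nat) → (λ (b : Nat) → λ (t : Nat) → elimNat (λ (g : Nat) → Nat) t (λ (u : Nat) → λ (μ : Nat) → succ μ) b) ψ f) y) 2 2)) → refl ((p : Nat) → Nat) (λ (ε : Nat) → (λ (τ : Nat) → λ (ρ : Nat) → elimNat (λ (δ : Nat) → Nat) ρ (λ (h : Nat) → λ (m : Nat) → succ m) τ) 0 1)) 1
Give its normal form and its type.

resulting normal form:
  λ (z : Eq Nat 4 4) → refl ((o : Nat) → Nat) (λ (σ : Nat) → 1)
the term's type:
  (z : Eq Nat 4 4) → Eq ((o : Nat) → Nat) (λ (σ : Nat) → 1) (λ (n : Nat) → 1)
observation: normalization takes exactly 58 steps under the normal-order strategy.


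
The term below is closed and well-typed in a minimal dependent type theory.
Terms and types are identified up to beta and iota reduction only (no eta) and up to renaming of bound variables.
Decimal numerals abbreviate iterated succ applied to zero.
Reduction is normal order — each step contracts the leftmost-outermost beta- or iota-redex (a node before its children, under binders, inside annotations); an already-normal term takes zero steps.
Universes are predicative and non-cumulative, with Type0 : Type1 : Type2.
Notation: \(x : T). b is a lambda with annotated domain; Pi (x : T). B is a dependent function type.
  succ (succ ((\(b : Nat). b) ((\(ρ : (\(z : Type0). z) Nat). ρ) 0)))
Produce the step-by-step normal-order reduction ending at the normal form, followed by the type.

reduction (normal order):
  succ (succ ((\(b : Nat). b) ((\(ρ : (\(z : Type0). z) Nat). ρ) 0)))
  ~> succ (succ ((\(b : (\(ρ : Type0). ρ) Nat). b) 0))
  ~> 2
type:
  Nat


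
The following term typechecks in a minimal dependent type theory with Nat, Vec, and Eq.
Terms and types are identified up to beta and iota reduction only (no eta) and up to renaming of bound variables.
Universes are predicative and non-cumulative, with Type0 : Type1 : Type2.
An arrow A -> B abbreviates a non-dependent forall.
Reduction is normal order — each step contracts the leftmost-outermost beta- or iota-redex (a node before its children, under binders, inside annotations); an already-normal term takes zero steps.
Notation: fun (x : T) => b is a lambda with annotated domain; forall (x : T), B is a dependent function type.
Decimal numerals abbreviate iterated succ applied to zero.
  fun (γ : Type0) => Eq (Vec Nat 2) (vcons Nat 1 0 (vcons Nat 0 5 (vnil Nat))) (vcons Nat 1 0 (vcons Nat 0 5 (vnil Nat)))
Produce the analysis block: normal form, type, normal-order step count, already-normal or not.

resulting normal form:
  fun (γ : Type0) => Eq (Vec Nat 2) (vcons Nat 1 0 (vcons Nat 0 5 (vnil Nat))) (vcons Nat 1 0 (vcons Nat 0 5 (vnil Nat)))
the term's type:
  Type0 -> Type0
reduction steps (normal order): 0
started in normal form: yes


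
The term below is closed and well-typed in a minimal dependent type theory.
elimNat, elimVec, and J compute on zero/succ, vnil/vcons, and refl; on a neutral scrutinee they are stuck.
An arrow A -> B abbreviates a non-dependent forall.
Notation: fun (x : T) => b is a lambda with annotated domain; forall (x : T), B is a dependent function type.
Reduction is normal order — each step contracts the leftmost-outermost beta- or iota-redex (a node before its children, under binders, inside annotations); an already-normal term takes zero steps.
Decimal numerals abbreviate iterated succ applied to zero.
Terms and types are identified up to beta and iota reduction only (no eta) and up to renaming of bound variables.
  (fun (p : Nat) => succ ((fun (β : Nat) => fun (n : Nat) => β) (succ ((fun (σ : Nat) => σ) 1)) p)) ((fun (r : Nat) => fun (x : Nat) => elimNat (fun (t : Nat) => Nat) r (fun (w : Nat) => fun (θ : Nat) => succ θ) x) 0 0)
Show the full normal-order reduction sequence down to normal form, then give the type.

normal-order reduction:
  (fun (p : Nat) => succ ((fun (β : Nat) => fun (n : Nat) => β) (succ ((fun (σ : Nat) => σ) 1)) p)) ((fun (r : Nat) => fun (x : Nat) => elimNat (fun (t : Nat) => Nat) r (fun (w : Nat) => fun (θ : Nat) => succ θ) x) 0 0)
  ~> succ ((fun (p : Nat) => fun (β : Nat) => p) (succ ((fun (n : Nat) => n) 1)) ((fun (σ : Nat) => fun (r : Nat) => elimNat (fun (x : Nat) => Nat) σ (fun (t : Nat) => fun (w : Nat) => succ w) r) 0 0))
  ~> succ ((fun (p : Nat) => succ ((fun (β : Nat) => β) 1)) ((fun (n : Nat) => fun (σ : Nat) => elimNat (fun (r : Nat) => Nat) n (fun (x : Nat) => fun (t : Nat) => succ t) σ) 0 0))
  ~> succ (succ ((fun (p : Nat) => p) 1))
  ~> 3
inferred type:
  Nat


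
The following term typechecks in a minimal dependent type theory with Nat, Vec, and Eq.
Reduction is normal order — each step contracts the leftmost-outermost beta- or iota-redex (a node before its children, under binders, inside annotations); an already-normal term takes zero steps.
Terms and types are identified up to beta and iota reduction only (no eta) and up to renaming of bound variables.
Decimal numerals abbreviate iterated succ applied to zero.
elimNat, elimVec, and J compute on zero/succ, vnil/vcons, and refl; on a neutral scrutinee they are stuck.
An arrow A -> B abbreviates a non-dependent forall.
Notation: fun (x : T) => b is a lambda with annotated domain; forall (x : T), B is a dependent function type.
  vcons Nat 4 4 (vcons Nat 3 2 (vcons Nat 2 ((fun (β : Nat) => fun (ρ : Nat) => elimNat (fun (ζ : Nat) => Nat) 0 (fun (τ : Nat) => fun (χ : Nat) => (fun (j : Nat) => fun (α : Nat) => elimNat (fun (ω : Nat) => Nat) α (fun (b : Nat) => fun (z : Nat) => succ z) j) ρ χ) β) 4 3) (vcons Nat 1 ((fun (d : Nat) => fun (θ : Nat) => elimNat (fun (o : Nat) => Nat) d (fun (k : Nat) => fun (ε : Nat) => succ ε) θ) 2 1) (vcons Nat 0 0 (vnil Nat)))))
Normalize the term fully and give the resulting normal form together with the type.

normal form:
  vcons Nat 4 4 (vcons Nat 3 2 (vcons Nat 2 12 (vcons Nat 1 3 (vcons Nat 0 0 (vnil Nat)))))
type:
  Vec Nat 5


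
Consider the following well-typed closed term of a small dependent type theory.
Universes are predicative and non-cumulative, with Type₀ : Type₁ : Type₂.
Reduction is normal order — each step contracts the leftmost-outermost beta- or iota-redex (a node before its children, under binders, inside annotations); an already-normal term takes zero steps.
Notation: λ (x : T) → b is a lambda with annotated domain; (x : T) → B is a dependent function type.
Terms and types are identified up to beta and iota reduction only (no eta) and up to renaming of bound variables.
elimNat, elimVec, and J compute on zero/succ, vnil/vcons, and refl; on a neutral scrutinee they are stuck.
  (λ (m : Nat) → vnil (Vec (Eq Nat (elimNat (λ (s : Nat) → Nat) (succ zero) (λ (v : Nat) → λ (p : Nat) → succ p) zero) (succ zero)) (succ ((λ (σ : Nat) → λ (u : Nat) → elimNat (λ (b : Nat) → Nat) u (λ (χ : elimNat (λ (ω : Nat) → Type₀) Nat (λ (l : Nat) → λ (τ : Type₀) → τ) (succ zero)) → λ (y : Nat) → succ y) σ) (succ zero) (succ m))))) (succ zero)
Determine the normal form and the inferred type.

normal form:
  vnil (Vec (Eq Nat (succ zero) (succ zero)) (succ (succ (succ (succ zero)))))
inferred type:
  Vec (Vec (Eq Nat (succ zero) (succ zero)) (succ (succ (succ (succ zero))))) zero


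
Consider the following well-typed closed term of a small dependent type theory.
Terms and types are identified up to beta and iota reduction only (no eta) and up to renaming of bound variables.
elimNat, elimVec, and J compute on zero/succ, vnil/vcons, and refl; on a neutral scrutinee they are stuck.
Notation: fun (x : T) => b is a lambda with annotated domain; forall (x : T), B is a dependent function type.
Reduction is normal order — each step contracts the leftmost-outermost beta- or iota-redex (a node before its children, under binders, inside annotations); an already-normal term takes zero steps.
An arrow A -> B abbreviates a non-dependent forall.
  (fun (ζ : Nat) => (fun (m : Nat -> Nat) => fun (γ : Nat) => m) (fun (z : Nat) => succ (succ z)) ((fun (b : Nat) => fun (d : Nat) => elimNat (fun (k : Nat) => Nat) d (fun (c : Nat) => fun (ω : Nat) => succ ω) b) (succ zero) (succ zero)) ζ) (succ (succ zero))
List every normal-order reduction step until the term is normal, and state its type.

normal-order reduction:
  (fun (ζ : Nat) => (fun (m : Nat -> Nat) => fun (γ : Nat) => m) (fun (z : Nat) => succ (succ z)) ((fun (b : Nat) => fun (d : Nat) => elimNat (fun (k : Nat) => Nat) d (fun (c : Nat) => fun (ω : Nat) => succ ω) b) (succ zero) (succ zero)) ζ) (succ (succ zero))
  ~> (fun (ζ : Nat -> Nat) => fun (m : Nat) => ζ) (fun (γ : Nat) => succ (succ γ)) ((fun (z : Nat) => fun (b : Nat) => elimNat (fun (d : Nat) => Nat) b (fun (k : Nat) => fun (c : Nat) => succ c) z) (succ zero) (succ zero)) (succ (succ zero))
  ~> (fun (ζ : Nat) => fun (m : Nat) => succ (succ m)) ((fun (γ : Nat) => fun (z : Nat) => elimNat (fun (b : Nat) => Nat) z (fun (d : Nat) => fun (k : Nat) => succ k) γ) (succ zero) (succ zero)) (succ (succ zero))
  ~> (fun (ζ : Nat) => succ (succ ζ)) (succ (succ zero))
  ~> succ (succ (succ (succ zero)))
the term's type:
  Nat


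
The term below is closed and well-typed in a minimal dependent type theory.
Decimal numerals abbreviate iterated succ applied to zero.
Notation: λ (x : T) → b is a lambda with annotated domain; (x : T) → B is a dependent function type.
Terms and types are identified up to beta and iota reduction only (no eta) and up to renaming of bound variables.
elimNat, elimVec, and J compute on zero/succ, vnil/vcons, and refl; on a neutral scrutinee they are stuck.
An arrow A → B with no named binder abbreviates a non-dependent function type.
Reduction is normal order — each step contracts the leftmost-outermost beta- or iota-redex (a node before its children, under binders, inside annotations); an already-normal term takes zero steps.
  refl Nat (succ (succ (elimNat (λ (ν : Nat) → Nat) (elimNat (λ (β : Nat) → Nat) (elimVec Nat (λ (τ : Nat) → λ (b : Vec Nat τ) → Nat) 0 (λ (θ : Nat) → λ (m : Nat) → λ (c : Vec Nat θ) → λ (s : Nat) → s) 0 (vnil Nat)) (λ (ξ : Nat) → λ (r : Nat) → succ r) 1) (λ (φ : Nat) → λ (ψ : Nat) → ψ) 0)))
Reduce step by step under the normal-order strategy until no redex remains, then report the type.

normal-order reduction sequence:
  refl Nat (succ (succ (elimNat (λ (ν : Nat) → Nat) (elimNat (λ (β : Nat) → Nat) (elimVec Nat (λ (τ : Nat) → λ (b : Vec Nat τ) → Nat) 0 (λ (θ : Nat) → λ (m : Nat) → λ (c : Vec Nat θ) → λ (s : Nat) → s) 0 (vnil Nat)) (λ (ξ : Nat) → λ (r : Nat) → succ r) 1) (λ (φ : Nat) → λ (ψ : Nat) → ψ) 0)))
  ~> refl Nat (succ (succ (elimNat (λ (ν : Nat) → Nat) (elimVec Nat (λ (β : Nat) → λ (τ : Vec Nat β) → Nat) 0 (λ (b : Nat) → λ (θ : Nat) → λ (m : Vec Nat b) → λ (c : Nat) → c) 0 (vnil Nat)) (λ (s : Nat) → λ (ξ : Nat) → succ ξ) 1)))
  ~> refl Nat (succ (succ ((λ (ν : Nat) → λ (β : Nat) → succ β) 0 (elimNat (λ (τ : Nat) → Nat) (elimVec Nat (λ (b : Nat) → λ (θ : Vec Nat b) → Nat) 0 (λ (m : Nat) → λ (c : Nat) → λ (s : Vec Nat m) → λ (ξ : Nat) → ξ) 0 (vnil Nat)) (λ (r : Nat) → λ (φ : Nat) → succ φ) 0))))
  ~> refl Nat (succ (succ ((λ (ν : Nat) → succ ν) (elimNat (λ (β : Nat) → Nat) (elimVec Nat (λ (τ : Nat) → λ (b : Vec Nat τ) → Nat) 0 (λ (θ : Nat) → λ (m : Nat) → λ (c : Vec Nat θ) → λ (s : Nat) → s) 0 (vnil Nat)) (λ (ξ : Nat) → λ (r : Nat) → succ r) 0))))
  ~> refl Nat (succ (succ (succ (elimNat (λ (ν : Nat) → Nat) (elimVec Nat (λ (β : Nat) → λ (τ : Vec Nat β) → Nat) 0 (λ (b : Nat) → λ (θ : Nat) → λ (m : Vec Nat b) → λ (c : Nat) → c) 0 (vnil Nat)) (λ (s : Nat) → λ (ξ : Nat) → succ ξ) 0))))
  ~> refl Nat (succ (succ (succ (elimVec Nat (λ (ν : Nat) → λ (β : Vec Nat ν) → Nat) 0 (λ (τ : Nat) → λ (b : Nat) → λ (θ : Vec Nat τ) → λ (m : Nat) → m) 0 (vnil Nat)))))
  ~> refl Nat 3
inferred type:
  Eq Nat 3 3


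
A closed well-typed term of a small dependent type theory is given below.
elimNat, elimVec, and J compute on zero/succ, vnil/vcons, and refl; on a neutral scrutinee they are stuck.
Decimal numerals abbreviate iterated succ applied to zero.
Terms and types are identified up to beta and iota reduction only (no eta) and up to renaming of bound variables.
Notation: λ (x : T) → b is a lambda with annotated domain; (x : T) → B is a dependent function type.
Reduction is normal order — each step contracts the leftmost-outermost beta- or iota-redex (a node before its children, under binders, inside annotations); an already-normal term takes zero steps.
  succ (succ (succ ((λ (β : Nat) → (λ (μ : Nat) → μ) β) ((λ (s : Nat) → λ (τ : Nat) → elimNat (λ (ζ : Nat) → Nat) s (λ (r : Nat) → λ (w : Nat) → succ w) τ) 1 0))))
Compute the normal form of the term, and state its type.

reduced normal form:
  4
the term's type:
  Nat


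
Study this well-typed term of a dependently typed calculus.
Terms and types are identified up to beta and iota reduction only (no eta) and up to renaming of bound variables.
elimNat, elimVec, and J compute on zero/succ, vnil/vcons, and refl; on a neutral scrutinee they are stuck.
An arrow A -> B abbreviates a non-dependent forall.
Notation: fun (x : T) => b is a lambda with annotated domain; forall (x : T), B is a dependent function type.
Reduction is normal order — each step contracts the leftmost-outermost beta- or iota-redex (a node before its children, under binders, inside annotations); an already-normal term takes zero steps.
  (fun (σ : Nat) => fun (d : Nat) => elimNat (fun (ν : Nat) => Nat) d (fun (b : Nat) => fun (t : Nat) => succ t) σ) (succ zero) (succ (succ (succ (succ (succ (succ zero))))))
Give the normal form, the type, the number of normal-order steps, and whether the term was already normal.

resulting normal form:
  succ (succ (succ (succ (succ (succ (succ zero))))))
type:
  Nat
steps to reach normal form (normal order): 6
started in normal form: no
first contracted redex: a beta-redex


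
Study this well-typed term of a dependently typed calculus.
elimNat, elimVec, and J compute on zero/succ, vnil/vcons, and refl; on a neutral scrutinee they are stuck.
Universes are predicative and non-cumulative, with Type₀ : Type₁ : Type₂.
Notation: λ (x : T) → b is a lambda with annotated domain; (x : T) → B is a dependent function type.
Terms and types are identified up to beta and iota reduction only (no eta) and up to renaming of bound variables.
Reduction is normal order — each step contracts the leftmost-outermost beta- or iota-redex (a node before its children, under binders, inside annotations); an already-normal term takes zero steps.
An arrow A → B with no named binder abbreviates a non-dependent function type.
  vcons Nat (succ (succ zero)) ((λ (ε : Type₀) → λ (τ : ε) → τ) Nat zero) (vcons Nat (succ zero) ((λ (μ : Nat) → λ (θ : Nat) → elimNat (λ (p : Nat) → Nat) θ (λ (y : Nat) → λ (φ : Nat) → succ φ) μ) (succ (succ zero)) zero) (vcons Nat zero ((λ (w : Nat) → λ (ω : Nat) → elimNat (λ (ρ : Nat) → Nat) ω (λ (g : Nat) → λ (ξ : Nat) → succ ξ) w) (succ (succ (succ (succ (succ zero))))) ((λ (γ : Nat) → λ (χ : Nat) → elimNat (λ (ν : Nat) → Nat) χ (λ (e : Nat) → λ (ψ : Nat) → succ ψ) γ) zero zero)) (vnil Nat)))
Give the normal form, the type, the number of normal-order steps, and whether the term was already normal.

resulting normal form:
  vcons Nat (succ (succ zero)) zero (vcons Nat (succ zero) (succ (succ zero)) (vcons Nat zero (succ (succ (succ (succ (succ zero))))) (vnil Nat)))
the term's type:
  Vec Nat (succ (succ (succ zero)))
steps to reach normal form (normal order): 32
started in normal form: no
first redex: a beta-redex


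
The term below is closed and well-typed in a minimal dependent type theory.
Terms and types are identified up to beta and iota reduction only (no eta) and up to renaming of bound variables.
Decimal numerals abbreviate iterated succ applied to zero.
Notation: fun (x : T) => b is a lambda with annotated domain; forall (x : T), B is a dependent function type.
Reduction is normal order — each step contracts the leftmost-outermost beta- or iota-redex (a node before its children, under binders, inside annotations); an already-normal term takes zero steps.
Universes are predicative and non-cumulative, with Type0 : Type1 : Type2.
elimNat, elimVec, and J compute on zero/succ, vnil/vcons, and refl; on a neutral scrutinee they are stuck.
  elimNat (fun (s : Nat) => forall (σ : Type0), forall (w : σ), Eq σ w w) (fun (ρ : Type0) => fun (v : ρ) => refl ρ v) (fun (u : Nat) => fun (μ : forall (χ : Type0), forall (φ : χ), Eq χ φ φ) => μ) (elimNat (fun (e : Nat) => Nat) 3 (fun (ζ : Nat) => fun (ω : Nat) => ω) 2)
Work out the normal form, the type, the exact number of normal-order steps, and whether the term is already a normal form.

normal form:
  fun (s : Type0) => fun (σ : s) => refl s σ
type:
  forall (s : Type0), forall (σ : s), Eq s σ σ
steps to reach normal form (normal order): 17
already normal: no
first redex: an elimNat iota-redex


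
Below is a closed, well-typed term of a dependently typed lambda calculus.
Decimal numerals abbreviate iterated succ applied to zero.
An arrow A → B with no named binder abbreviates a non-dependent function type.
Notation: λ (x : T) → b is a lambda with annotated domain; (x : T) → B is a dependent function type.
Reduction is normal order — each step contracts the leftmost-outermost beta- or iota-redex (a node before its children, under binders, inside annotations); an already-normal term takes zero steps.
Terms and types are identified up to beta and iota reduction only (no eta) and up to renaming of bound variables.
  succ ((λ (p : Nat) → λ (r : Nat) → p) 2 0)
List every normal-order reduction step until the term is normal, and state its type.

normal-order reduction sequence:
  succ ((λ (p : Nat) → λ (r : Nat) → p) 2 0)
  ~> succ ((λ (p : Nat) → 2) 0)
  ~> 3
type:
  Nat


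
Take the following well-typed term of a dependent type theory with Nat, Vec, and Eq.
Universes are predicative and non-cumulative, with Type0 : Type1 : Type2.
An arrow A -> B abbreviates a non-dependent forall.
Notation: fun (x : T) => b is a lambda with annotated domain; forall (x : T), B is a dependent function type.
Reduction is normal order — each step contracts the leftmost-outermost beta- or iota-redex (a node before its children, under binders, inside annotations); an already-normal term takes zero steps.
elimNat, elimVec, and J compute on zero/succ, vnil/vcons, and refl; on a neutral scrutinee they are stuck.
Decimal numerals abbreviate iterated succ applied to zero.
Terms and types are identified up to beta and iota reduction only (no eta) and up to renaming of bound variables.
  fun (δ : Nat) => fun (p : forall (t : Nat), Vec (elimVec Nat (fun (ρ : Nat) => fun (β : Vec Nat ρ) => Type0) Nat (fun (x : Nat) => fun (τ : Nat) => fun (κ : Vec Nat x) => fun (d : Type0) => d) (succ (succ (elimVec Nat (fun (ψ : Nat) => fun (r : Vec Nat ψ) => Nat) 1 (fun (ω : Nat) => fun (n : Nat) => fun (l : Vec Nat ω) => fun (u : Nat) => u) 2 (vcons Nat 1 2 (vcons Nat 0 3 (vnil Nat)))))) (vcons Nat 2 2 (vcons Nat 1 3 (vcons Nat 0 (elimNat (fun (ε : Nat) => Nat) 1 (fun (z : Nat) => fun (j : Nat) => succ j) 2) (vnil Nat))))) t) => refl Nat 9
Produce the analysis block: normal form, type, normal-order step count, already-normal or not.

resulting normal form:
  fun (δ : Nat) => fun (p : forall (t : Nat), Vec Nat t) => refl Nat 9
inferred type:
  Nat -> (forall (δ : Nat), Vec Nat δ) -> Eq Nat 9 9
reduction steps (normal order): 16
term was already normal: no
first redex: an elimVec iota-redex


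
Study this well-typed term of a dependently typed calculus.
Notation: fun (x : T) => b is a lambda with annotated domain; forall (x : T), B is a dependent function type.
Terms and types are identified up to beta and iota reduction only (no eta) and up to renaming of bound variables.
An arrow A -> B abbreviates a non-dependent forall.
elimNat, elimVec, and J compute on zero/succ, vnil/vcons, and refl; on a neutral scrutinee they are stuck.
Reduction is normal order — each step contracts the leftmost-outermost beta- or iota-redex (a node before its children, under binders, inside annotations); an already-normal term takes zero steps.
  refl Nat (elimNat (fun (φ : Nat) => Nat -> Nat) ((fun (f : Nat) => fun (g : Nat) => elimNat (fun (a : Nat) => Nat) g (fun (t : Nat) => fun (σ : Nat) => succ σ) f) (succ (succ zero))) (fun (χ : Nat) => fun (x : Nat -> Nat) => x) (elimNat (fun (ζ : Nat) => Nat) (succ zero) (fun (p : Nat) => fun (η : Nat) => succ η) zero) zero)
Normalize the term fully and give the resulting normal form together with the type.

normal form:
  refl Nat (succ (succ zero))
type:
  Eq Nat (succ (succ zero)) (succ (succ zero))


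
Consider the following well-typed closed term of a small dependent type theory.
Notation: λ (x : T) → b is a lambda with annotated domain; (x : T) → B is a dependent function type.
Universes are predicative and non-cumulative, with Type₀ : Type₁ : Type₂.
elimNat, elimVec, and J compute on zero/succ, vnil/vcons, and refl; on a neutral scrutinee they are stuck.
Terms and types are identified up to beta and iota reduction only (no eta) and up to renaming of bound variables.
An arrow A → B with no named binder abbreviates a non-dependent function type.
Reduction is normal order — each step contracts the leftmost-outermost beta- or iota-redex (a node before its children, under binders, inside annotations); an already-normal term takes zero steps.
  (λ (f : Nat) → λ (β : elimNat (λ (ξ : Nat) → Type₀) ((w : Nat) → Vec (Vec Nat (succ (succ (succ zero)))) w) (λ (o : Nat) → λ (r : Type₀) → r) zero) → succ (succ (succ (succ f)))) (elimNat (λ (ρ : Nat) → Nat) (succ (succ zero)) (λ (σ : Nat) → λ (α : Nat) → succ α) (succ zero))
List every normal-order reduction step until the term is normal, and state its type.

normal-order reduction:
  (λ (f : Nat) → λ (β : elimNat (λ (ξ : Nat) → Type₀) ((w : Nat) → Vec (Vec Nat (succ (succ (succ zero)))) w) (λ (o : Nat) → λ (r : Type₀) → r) zero) → succ (succ (succ (succ f)))) (elimNat (λ (ρ : Nat) → Nat) (succ (succ zero)) (λ (σ : Nat) → λ (α : Nat) → succ α) (succ zero))
  ~> λ (f : elimNat (λ (β : Nat) → Type₀) ((ξ : Nat) → Vec (Vec Nat (succ (succ (succ zero)))) ξ) (λ (w : Nat) → λ (o : Type₀) → o) zero) → succ (succ (succ (succ (elimNat (λ (r : Nat) → Nat) (succ (succ zero)) (λ (ρ : Nat) → λ (σ : Nat) → succ σ) (succ zero)))))
  ~> λ (f : (β : Nat) → Vec (Vec Nat (succ (succ (succ zero)))) β) → succ (succ (succ (succ (elimNat (λ (ξ : Nat) → Nat) (succ (succ zero)) (λ (w : Nat) → λ (o : Nat) → succ o) (succ zero)))))
  ~> λ (f : (β : Nat) → Vec (Vec Nat (succ (succ (succ zero)))) β) → succ (succ (succ (succ ((λ (ξ : Nat) → λ (w : Nat) → succ w) zero (elimNat (λ (o : Nat) → Nat) (succ (succ zero)) (λ (r : Nat) → λ (ρ : Nat) → succ ρ) zero)))))
  ~> λ (f : (β : Nat) → Vec (Vec Nat (succ (succ (succ zero)))) β) → succ (succ (succ (succ ((λ (ξ : Nat) → succ ξ) (elimNat (λ (w : Nat) → Nat) (succ (succ zero)) (λ (o : Nat) → λ (r : Nat) → succ r) zero)))))
  ~> λ (f : (β : Nat) → Vec (Vec Nat (succ (succ (succ zero)))) β) → succ (succ (succ (succ (succ (elimNat (λ (ξ : Nat) → Nat) (succ (succ zero)) (λ (w : Nat) → λ (o : Nat) → succ o) zero)))))
  ~> λ (f : (β : Nat) → Vec (Vec Nat (succ (succ (succ zero)))) β) → succ (succ (succ (succ (succ (succ (succ zero))))))
the term's type:
  ((f : Nat) → Vec (Vec Nat (succ (succ (succ zero)))) f) → Nat


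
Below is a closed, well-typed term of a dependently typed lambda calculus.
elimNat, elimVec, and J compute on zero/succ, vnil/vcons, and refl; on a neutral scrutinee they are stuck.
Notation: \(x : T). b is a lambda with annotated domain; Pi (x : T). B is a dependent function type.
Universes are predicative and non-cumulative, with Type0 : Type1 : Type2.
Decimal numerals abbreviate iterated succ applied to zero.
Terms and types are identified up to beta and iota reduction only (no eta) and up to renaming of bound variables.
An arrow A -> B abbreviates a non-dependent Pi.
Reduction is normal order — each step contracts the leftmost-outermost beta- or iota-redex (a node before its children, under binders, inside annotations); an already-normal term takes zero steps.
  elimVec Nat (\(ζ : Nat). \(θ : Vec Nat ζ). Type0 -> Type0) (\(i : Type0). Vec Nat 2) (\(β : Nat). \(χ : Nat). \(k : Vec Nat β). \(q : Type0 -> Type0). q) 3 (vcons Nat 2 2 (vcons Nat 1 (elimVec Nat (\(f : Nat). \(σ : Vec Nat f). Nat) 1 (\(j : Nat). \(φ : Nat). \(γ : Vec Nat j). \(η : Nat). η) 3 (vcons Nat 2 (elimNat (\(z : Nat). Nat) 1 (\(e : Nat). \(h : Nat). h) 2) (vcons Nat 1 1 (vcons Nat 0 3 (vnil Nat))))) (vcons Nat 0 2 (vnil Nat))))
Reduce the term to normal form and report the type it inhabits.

normal form:
  \(ζ : Type0). Vec Nat 2
inferred type:
  Type0 -> Type0
observation: the term reaches its normal form after 16 normal-order steps.


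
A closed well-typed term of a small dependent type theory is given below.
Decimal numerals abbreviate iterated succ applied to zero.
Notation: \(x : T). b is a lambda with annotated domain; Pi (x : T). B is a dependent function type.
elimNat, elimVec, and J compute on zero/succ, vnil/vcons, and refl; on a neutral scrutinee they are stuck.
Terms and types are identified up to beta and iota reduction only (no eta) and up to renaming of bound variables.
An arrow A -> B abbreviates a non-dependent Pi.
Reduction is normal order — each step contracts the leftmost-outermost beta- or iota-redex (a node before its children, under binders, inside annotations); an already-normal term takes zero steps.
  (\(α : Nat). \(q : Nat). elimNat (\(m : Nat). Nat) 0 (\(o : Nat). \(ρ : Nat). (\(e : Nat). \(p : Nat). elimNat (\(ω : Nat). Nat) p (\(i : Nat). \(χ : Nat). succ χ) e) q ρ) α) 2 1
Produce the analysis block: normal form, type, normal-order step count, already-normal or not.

resulting normal form:
  2
type:
  Nat
reduction steps (normal order): 21
already normal: no
first contracted redex: a beta-redex


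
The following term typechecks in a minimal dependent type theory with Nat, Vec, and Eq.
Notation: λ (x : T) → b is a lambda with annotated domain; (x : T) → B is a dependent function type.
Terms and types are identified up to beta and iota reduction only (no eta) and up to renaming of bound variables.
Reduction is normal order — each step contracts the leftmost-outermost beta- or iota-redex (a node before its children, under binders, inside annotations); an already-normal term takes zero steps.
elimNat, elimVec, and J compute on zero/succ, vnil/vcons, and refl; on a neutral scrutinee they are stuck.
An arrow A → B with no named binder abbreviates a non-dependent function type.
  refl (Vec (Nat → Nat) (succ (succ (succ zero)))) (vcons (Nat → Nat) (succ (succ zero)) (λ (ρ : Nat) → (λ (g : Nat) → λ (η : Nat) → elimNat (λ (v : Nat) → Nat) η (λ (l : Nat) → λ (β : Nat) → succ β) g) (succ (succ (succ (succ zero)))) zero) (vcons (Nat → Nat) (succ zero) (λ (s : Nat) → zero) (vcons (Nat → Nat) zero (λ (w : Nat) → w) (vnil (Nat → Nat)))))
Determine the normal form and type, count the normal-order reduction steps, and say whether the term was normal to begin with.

reduced normal form:
  refl (Vec (Nat → Nat) (succ (succ (succ zero)))) (vcons (Nat → Nat) (succ (succ zero)) (λ (ρ : Nat) → succ (succ (succ (succ zero)))) (vcons (Nat → Nat) (succ zero) (λ (g : Nat) → zero) (vcons (Nat → Nat) zero (λ (η : Nat) → η) (vnil (Nat → Nat)))))
the term's type:
  Eq (Vec (Nat → Nat) (succ (succ (succ zero)))) (vcons (Nat → Nat) (succ (succ zero)) (λ (ρ : Nat) → succ (succ (succ (succ zero)))) (vcons (Nat → Nat) (succ zero) (λ (g : Nat) → zero) (vcons (Nat → Nat) zero (λ (η : Nat) → η) (vnil (Nat → Nat))))) (vcons (Nat → Nat) (succ (succ zero)) (λ (v : Nat) → succ (succ (succ (succ zero)))) (vcons (Nat → Nat) (succ zero) (λ (l : Nat) → zero) (vcons (Nat → Nat) zero (λ (β : Nat) → β) (vnil (Nat → Nat)))))
steps to reach normal form (normal order): 15
already normal: no
first redex: a beta-redex


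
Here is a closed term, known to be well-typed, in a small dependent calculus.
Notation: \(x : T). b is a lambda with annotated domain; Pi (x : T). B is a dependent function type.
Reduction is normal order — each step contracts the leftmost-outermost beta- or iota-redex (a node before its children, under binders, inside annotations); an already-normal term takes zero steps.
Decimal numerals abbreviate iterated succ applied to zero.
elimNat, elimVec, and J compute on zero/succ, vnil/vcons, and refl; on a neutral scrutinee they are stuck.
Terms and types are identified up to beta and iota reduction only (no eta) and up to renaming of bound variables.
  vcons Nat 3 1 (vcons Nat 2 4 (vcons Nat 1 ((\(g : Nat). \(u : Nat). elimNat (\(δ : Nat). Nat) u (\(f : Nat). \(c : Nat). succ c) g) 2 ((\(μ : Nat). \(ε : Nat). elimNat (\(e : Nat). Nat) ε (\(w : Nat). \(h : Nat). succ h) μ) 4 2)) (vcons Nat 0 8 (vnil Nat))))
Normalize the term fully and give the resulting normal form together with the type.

normal form:
  vcons Nat 3 1 (vcons Nat 2 4 (vcons Nat 1 8 (vcons Nat 0 8 (vnil Nat))))
the term's type:
  Vec Nat 4
observation: contracting a beta-redex first, the term normalizes in 24 steps.


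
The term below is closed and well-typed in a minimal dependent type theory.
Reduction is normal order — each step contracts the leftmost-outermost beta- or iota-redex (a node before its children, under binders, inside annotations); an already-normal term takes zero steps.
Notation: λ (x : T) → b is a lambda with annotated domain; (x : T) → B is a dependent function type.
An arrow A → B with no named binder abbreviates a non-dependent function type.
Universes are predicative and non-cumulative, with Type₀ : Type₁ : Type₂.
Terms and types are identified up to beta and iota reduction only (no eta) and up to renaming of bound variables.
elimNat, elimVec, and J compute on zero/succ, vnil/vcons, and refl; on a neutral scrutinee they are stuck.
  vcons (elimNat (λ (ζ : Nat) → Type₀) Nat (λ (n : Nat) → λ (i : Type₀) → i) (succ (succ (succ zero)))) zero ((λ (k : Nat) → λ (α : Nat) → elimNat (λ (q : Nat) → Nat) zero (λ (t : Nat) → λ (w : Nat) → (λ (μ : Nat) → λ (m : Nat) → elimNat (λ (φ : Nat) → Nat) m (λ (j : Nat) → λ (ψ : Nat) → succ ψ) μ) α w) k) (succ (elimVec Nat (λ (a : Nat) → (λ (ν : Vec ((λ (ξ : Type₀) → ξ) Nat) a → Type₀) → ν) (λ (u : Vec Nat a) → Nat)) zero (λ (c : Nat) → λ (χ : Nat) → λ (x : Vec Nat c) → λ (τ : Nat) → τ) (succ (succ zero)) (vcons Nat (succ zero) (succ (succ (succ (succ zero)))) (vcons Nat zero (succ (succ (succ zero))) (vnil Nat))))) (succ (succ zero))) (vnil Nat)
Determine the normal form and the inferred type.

normal form:
  vcons Nat zero (succ (succ zero)) (vnil Nat)
type:
  Vec Nat (succ zero)
observation: 45 normal-order steps separate the term from its normal form.


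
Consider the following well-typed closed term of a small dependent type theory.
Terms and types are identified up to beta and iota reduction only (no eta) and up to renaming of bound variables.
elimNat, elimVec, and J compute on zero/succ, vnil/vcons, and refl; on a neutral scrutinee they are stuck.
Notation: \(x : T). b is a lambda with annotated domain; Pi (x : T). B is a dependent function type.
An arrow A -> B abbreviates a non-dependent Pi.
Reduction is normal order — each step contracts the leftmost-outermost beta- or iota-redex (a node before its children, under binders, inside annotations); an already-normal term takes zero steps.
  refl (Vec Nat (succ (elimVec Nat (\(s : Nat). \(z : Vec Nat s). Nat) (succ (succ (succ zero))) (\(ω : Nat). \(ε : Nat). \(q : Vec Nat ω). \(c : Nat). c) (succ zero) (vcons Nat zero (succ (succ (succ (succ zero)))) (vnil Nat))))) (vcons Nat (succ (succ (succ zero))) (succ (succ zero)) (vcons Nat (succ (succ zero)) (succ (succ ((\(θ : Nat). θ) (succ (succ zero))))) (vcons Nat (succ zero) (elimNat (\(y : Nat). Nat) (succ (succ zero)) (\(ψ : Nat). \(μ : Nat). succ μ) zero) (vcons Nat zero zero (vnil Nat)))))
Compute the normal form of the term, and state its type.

resulting normal form:
  refl (Vec Nat (succ (succ (succ (succ zero))))) (vcons Nat (succ (succ (succ zero))) (succ (succ zero)) (vcons Nat (succ (succ zero)) (succ (succ (succ (succ zero)))) (vcons Nat (succ zero) (succ (succ zero)) (vcons Nat zero zero (vnil Nat)))))
inferred type:
  Eq (Vec Nat (succ (succ (succ (succ zero))))) (vcons Nat (succ (succ (succ zero))) (succ (succ zero)) (vcons Nat (succ (succ zero)) (succ (succ (succ (succ zero)))) (vcons Nat (succ zero) (succ (succ zero)) (vcons Nat zero zero (vnil Nat))))) (vcons Nat (succ (succ (succ zero))) (succ (succ zero)) (vcons Nat (succ (succ zero)) (succ (succ (succ (succ zero)))) (vcons Nat (succ zero) (succ (succ zero)) (vcons Nat zero zero (vnil Nat)))))


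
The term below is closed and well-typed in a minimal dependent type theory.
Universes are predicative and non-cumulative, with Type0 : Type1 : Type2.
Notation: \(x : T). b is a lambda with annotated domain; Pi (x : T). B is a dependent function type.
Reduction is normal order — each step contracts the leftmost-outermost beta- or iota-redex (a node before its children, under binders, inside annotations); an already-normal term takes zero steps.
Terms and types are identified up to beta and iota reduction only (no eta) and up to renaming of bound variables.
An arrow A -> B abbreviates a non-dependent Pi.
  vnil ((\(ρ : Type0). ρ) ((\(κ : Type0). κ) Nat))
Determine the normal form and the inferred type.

resulting normal form:
  vnil Nat
type:
  Vec Nat zero
observation: the first redex contracted is a beta-redex; the normal form is reached in 2 normal-order steps.


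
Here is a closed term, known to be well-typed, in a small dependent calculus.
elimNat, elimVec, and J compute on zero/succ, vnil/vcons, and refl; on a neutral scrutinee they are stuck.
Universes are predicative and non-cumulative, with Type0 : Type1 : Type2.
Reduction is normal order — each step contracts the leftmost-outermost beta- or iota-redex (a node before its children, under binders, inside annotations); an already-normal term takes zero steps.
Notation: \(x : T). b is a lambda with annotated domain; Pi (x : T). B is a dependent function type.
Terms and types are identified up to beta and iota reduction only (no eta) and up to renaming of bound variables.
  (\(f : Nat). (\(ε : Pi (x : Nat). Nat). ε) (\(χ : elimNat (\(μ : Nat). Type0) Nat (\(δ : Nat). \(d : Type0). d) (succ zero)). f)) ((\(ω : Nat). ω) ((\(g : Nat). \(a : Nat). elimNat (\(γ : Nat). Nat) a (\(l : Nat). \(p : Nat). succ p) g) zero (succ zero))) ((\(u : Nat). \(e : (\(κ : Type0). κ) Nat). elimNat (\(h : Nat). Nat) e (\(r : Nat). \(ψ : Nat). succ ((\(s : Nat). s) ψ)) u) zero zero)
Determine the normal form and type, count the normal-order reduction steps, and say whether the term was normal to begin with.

reduced normal form:
  succ zero
type:
  Nat
steps to reach normal form (normal order): 7
term was already normal: no
first contracted redex: a beta-redex


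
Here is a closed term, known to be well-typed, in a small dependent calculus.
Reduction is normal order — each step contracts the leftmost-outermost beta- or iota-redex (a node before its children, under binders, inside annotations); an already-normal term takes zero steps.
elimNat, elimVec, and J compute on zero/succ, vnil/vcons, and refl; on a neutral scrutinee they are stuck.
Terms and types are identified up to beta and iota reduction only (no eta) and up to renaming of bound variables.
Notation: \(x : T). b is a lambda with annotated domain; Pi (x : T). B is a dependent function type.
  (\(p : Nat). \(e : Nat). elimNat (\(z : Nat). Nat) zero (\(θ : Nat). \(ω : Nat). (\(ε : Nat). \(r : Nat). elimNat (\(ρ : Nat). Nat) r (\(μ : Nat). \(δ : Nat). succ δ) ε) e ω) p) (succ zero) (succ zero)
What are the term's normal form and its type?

resulting normal form:
  succ zero
the term's type:
  Nat
observation: contracting a beta-redex first, the term normalizes in 12 steps.


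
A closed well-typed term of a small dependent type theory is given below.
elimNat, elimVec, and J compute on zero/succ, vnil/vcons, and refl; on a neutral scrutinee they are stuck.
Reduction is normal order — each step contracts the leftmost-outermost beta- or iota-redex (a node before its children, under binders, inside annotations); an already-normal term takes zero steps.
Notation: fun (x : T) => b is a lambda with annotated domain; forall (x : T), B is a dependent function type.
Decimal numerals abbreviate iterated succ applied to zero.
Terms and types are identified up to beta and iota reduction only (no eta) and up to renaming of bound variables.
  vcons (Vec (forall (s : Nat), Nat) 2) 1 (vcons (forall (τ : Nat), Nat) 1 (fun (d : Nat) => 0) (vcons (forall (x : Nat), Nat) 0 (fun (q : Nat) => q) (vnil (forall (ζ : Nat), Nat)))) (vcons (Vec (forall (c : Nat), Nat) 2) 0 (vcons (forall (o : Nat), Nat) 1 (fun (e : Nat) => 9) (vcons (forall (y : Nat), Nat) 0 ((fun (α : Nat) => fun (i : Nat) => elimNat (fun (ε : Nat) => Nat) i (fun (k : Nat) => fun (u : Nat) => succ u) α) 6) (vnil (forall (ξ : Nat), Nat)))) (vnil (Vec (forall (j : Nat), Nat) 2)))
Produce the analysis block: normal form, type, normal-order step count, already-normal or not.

reduced normal form:
  vcons (Vec (forall (s : Nat), Nat) 2) 1 (vcons (forall (τ : Nat), Nat) 1 (fun (d : Nat) => 0) (vcons (forall (x : Nat), Nat) 0 (fun (q : Nat) => q) (vnil (forall (ζ : Nat), Nat)))) (vcons (Vec (forall (c : Nat), Nat) 2) 0 (vcons (forall (o : Nat), Nat) 1 (fun (e : Nat) => 9) (vcons (forall (y : Nat), Nat) 0 (fun (α : Nat) => succ (succ (succ (succ (succ (succ α)))))) (vnil (forall (i : Nat), Nat)))) (vnil (Vec (forall (ε : Nat), Nat) 2)))
type:
  Vec (Vec (forall (s : Nat), Nat) 2) 2
reduction steps (normal order): 20
already normal: no
first redex: a beta-redex
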